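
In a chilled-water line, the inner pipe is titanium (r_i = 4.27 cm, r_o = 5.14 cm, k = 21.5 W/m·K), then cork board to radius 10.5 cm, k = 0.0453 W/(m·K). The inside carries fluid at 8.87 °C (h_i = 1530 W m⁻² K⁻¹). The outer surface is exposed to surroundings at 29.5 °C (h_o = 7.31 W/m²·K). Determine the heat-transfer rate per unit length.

Resistance network (inner→outer):
  R'_conv,in = 1/(2πr h) = 1/(2π·0.0427·1530) = 0.002436 m·K/W
  R'_titanium = ln(0.0514/0.0427)/(2πk) = 0.1854/(2π·21.5) = 0.001373 m·K/W
  R'_cork board = ln(0.105/0.0514)/(2πk) = 0.7143/(2π·0.0453) = 2.510 m·K/W
  R'_conv,out = 1/(2πr h) = 1/(2π·0.105·7.31) = 0.2074 m·K/W
ΣR = 0.002436 + 0.001373 + 2.510 + 0.2074 = 2.721 m·K/W
Q' = ΔT/ΣR = (8.87 °C − 29.5 °C)/2.721 = -7.58 W/m
(Negative Q' ⇒ heat flows inward; heat gain = 7.58 W/m.)

Q' = 7.58 W/m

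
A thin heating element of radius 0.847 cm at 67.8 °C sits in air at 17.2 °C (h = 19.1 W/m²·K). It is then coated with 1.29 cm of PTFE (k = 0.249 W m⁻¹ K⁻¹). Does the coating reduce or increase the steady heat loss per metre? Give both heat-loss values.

increases: 51.4 → 51.6 W/m

Critical radius for a cylinder: r_cr = k/h = 0.0130 m = 1.30 cm.
Outer radius after coating: r₂ = 0.00847 + 0.0129 = 0.02137 m.
r₁ < r_cr < r₂: heat loss rises to a maximum at r_cr then falls. Whether the coating helps depends on whether Q(r₂) has dropped back below Q(r₁).
Bare: R = 1/(2πr₁h) = 0.9838 m·K/W; Q = 50.6/0.9838 = 51.4 W/m.
Coated: R = R_cond + R_conv = 0.9815 m·K/W; Q = 50.6/0.9815 = 51.6 W/m.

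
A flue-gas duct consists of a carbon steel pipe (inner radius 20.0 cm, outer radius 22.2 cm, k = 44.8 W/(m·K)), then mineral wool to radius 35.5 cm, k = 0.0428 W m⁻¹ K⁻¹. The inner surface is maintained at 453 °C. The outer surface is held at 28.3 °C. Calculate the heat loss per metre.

Treat each layer as a resistance in series:
  R'_carbon steel = ln(0.222/0.200)/(2πk) = 0.1044/(2π·44.8) = 3.707×10^-4 m·K/W
  R'_mineral wool = ln(0.355/0.222)/(2πk) = 0.4694/(2π·0.0428) = 1.746 m·K/W
ΣR = 3.707×10^-4 + 1.746 = 1.746 m·K/W
Q' = ΔT/ΣR = (453 °C − 28.3 °C)/1.746 = 243 W/m

Q' = 243 W/m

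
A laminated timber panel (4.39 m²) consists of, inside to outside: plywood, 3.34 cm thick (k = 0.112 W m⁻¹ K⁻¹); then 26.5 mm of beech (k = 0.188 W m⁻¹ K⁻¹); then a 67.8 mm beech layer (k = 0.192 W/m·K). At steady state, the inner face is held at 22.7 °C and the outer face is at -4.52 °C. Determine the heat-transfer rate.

Series thermal resistances, inner to outer:
  R_plywood = L/(kA) = 0.0334/(0.112·4.39) = 0.06793 K/W
  R_beech = L/(kA) = 0.0265/(0.188·4.39) = 0.03211 K/W
  R_beech = L/(kA) = 0.0678/(0.192·4.39) = 0.08044 K/W
ΣR = 0.06793 + 0.03211 + 0.08044 = 0.1805 K/W
Q = ΔT/ΣR = (22.7 °C − -4.52 °C)/0.1805 = 151 W

Q = 151 W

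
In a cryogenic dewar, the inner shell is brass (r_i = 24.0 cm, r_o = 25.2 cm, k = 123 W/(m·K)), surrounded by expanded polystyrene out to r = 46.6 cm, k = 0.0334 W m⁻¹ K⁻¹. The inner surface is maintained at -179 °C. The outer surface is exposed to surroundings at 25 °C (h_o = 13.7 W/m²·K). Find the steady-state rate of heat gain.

Q = 46.7 W

Resistance network (inner→outer):
  R_brass = (1/0.240 − 1/0.252)/(4πk) = 0.1984/(4π·123) = 1.284×10^-4 K/W
  R_expanded polystyrene = (1/0.252 − 1/0.466)/(4πk) = 1.822/(4π·0.0334) = 4.342 K/W
  R_conv,out = 1/(4πr²h) = 1/(4π·0.466²·13.7) = 0.02675 K/W
ΣR = 1.284×10^-4 + 4.342 + 0.02675 = 4.369 K/W
Q = ΔT/ΣR = (-179 °C − 25 °C)/4.369 = -46.7 W
(Negative Q ⇒ heat flows inward; heat gain = 46.7 W.)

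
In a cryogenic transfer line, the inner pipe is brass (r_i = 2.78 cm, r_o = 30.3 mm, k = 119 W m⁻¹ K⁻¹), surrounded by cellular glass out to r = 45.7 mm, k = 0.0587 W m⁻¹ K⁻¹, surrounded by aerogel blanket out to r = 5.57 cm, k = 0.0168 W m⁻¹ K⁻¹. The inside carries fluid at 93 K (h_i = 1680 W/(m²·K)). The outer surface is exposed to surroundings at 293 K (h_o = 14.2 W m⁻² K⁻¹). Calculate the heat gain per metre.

Resistance network (inner→outer):
  R'_conv,in = 1/(2πr h) = 1/(2π·0.0278·1680) = 0.003408 m·K/W
  R'_brass = ln(0.0303/0.0278)/(2πk) = 0.08611/(2π·119) = 1.152×10^-4 m·K/W
  R'_cellular glass = ln(0.0457/0.0303)/(2πk) = 0.4110/(2π·0.0587) = 1.114 m·K/W
  R'_aerogel blanket = ln(0.0557/0.0457)/(2πk) = 0.1979/(2π·0.0168) = 1.875 m·K/W
  R'_conv,out = 1/(2πr h) = 1/(2π·0.0557·14.2) = 0.2012 m·K/W
ΣR = 0.003408 + 1.152×10^-4 + 1.114 + 1.875 + 0.2012 = 3.194 m·K/W
Q' = ΔT/ΣR = (93 K − 293 K)/3.194 = -62.6 W/m
(Negative Q' ⇒ heat flows inward; heat gain = 62.6 W/m.)

Q' = 62.6 W/m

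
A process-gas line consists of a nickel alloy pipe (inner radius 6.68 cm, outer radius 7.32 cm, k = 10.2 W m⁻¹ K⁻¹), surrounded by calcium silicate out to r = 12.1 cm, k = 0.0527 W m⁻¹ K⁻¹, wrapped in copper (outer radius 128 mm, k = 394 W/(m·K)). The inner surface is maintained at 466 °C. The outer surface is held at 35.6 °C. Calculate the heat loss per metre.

Treat each layer as a resistance in series:
  R'_nickel alloy = ln(0.0732/0.0668)/(2πk) = 0.09149/(2π·10.2) = 0.001428 m·K/W
  R'_calcium silicate = ln(0.121/0.0732)/(2πk) = 0.5026/(2π·0.0527) = 1.518 m·K/W
  R'_copper = ln(0.128/0.121)/(2πk) = 0.05624/(2π·394) = 2.272×10^-5 m·K/W
ΣR = 0.001428 + 1.518 + 2.272×10^-5 = 1.519 m·K/W
Q' = ΔT/ΣR = (466 °C − 35.6 °C)/1.519 = 283 W/m

Q' = 283 W/m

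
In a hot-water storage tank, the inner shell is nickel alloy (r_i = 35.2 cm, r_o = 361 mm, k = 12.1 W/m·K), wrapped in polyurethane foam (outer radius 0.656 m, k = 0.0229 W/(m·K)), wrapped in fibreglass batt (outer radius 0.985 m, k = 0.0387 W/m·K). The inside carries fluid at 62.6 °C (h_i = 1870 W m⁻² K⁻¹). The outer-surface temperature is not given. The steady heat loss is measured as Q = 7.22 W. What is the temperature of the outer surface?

Series resistances:
  R_conv,in = 1/(4πr²h) = 1/(4π·0.352²·1870) = 3.434×10^-4 K/W
  R_nickel alloy = (1/0.352 − 1/0.361)/(4πk) = 0.07083/(4π·12.1) = 4.658×10^-4 K/W
  R_polyurethane foam = (1/0.361 − 1/0.656)/(4πk) = 1.246/(4π·0.0229) = 4.329 K/W
  R_fibreglass batt = (1/0.656 − 1/0.985)/(4πk) = 0.5092/(4π·0.0387) = 1.047 K/W
ΣR = 5.377 K/W
ΔT = Q·ΣR = 7.22 × 5.377 = 38.82 K
Heat flows outward, so T_out = T_in − ΔT = 62.6 − 38.82 = 23.8 °C

T_out = 23.8 °C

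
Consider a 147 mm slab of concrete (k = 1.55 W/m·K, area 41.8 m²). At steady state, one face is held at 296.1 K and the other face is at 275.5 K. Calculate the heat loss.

Q = kA·ΔT/L = 1.55 × 41.8 × |296.1 K − 275.5 K| / 0.147 = 9080 W

Q = 9.08 kW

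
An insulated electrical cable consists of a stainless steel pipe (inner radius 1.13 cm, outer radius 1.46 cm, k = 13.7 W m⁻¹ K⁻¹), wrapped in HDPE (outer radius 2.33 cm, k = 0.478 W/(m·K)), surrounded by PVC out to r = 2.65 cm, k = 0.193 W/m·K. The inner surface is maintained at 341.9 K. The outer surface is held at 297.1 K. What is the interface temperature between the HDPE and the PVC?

Treat each layer as a resistance in series:
  R'_stainless steel = ln(0.0146/0.0113)/(2πk) = 0.2562/(2π·13.7) = 0.002977 m·K/W
  R'_HDPE = ln(0.0233/0.0146)/(2πk) = 0.4674/(2π·0.478) = 0.1556 m·K/W
  R'_PVC = ln(0.0265/0.0233)/(2πk) = 0.1287/(2π·0.193) = 0.1061 m·K/W
ΣR = 0.002977 + 0.1556 + 0.1061 = 0.2647 m·K/W
Q' = ΔT/ΣR = (341.9 K − 297.1 K)/0.2647 = 169.2 W/m
From the inner boundary to the HDPE/PVC interface, ΣR_partial = 0.1586 m·K/W.
T_interface = T_in − Q'·ΣR_partial = 341.9 K − (169.2)(0.1586) = 315.1 K

T = 315.1 K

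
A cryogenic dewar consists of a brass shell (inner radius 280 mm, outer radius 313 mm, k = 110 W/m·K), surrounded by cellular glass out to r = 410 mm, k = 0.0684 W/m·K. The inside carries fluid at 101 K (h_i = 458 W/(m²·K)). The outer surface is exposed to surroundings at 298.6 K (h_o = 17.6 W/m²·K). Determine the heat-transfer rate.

Resistance network (inner→outer):
  R_conv,in = 1/(4πr²h) = 1/(4π·0.280²·458) = 0.002216 K/W
  R_brass = (1/0.280 − 1/0.313)/(4πk) = 0.3765/(4π·110) = 2.724×10^-4 K/W
  R_cellular glass = (1/0.313 − 1/0.410)/(4πk) = 0.7559/(4π·0.0684) = 0.8794 K/W
  R_conv,out = 1/(4πr²h) = 1/(4π·0.410²·17.6) = 0.02690 K/W
ΣR = 0.002216 + 2.724×10^-4 + 0.8794 + 0.02690 = 0.9088 K/W
Q = ΔT/ΣR = (101 K − 298.6 K)/0.9088 = -217 W
(Negative Q ⇒ heat flows inward; heat gain = 217 W.)

Q = 217 W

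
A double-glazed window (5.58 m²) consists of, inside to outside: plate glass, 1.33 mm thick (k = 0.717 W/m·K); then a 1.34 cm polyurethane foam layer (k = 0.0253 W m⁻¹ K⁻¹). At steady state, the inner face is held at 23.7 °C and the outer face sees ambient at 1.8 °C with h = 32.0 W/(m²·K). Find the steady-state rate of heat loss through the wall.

Q = 217 W

Series thermal resistances, inner to outer:
  R_plate glass = L/(kA) = 0.00133/(0.717·5.58) = 3.324×10^-4 K/W
  R_polyurethane foam = L/(kA) = 0.0134/(0.0253·5.58) = 0.09492 K/W
  R_conv,out = 1/(hA) = 1/(32.0·5.58) = 0.005600 K/W
ΣR = 3.324×10^-4 + 0.09492 + 0.005600 = 0.1009 K/W
Q = ΔT/ΣR = (23.7 °C − 1.8 °C)/0.1009 = 217 W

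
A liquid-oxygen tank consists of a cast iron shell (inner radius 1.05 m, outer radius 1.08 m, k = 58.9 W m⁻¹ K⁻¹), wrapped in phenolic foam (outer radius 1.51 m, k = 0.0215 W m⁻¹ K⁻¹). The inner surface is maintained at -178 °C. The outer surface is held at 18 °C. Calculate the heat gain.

Q = 201 W

Series thermal resistances, inner to outer:
  R_cast iron = (1/1.05 − 1/1.08)/(4πk) = 0.02646/(4π·58.9) = 3.574×10^-5 K/W
  R_phenolic foam = (1/1.08 − 1/1.51)/(4πk) = 0.2637/(4π·0.0215) = 0.9759 K/W
ΣR = 3.574×10^-5 + 0.9759 = 0.9759 K/W
Q = ΔT/ΣR = (-178 °C − 18 °C)/0.9759 = -201 W
(Negative Q ⇒ heat flows inward; heat gain = 201 W.)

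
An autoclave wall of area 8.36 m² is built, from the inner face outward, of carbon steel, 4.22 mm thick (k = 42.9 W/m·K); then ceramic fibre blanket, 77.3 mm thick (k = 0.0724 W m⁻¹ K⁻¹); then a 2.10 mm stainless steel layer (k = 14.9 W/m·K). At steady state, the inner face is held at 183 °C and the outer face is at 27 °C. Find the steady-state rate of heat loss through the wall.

Q = 1220 W

Series thermal resistances, inner to outer:
  R_carbon steel = L/(kA) = 0.00422/(42.9·8.36) = 1.177×10^-5 K/W
  R_ceramic fibre blanket = L/(kA) = 0.0773/(0.0724·8.36) = 0.1277 K/W
  R_stainless steel = L/(kA) = 0.00210/(14.9·8.36) = 1.686×10^-5 K/W
ΣR = 1.177×10^-5 + 0.1277 + 1.686×10^-5 = 0.1277 K/W
Q = ΔT/ΣR = (183 °C − 27 °C)/0.1277 = 1220 W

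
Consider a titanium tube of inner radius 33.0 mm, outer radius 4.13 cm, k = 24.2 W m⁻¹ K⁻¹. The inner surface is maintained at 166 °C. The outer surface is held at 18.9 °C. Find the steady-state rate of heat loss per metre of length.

Q' = 99700 W/m

Q' = 2πk·ΔT/ln(r₂/r₁) = 2π × 24.2 × 147.1 / ln(0.0413/0.0330) = 99700 W/m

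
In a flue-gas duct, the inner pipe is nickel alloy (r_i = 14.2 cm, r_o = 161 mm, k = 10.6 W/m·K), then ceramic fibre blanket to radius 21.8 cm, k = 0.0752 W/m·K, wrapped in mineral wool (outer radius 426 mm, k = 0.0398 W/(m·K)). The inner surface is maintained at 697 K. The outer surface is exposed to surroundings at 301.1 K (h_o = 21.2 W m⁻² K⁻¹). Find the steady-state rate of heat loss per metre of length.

Q' = 119 W/m

Series thermal resistances, inner to outer:
  R'_nickel alloy = ln(0.161/0.142)/(2πk) = 0.1256/(2π·10.6) = 0.001885 m·K/W
  R'_ceramic fibre blanket = ln(0.218/0.161)/(2πk) = 0.3031/(2π·0.0752) = 0.6415 m·K/W
  R'_mineral wool = ln(0.426/0.218)/(2πk) = 0.6699/(2π·0.0398) = 2.679 m·K/W
  R'_conv,out = 1/(2πr h) = 1/(2π·0.426·21.2) = 0.01762 m·K/W
ΣR = 0.001885 + 0.6415 + 2.679 + 0.01762 = 3.340 m·K/W
Q' = ΔT/ΣR = (697 K − 301.1 K)/3.340 = 119 W/m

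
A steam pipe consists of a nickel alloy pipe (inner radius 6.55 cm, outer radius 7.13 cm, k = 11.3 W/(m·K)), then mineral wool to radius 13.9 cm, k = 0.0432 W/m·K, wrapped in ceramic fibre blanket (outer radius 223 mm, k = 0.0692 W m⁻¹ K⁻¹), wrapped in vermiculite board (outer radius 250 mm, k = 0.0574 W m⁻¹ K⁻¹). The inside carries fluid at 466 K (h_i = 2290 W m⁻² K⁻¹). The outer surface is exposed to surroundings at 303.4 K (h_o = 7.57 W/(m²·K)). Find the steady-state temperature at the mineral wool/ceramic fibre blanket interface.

T = 364.7 K

Series thermal resistances, inner to outer:
  R'_conv,in = 1/(2πr h) = 1/(2π·0.0655·2290) = 0.001061 m·K/W
  R'_nickel alloy = ln(0.0713/0.0655)/(2πk) = 0.08485/(2π·11.3) = 0.001195 m·K/W
  R'_mineral wool = ln(0.139/0.0713)/(2πk) = 0.6676/(2π·0.0432) = 2.459 m·K/W
  R'_ceramic fibre blanket = ln(0.223/0.139)/(2πk) = 0.4727/(2π·0.0692) = 1.087 m·K/W
  R'_vermiculite board = ln(0.250/0.223)/(2πk) = 0.1143/(2π·0.0574) = 0.3169 m·K/W
  R'_conv,out = 1/(2πr h) = 1/(2π·0.250·7.57) = 0.08410 m·K/W
ΣR = 0.001061 + 0.001195 + 2.459 + 1.087 + 0.3169 + 0.08410 = 3.949 m·K/W
Q' = ΔT/ΣR = (466 K − 303.4 K)/3.949 = 41.17 W/m
From the inner boundary to the mineral wool/ceramic fibre blanket interface, ΣR_partial = 2.461 m·K/W.
T_interface = T_in − Q'·ΣR_partial = 466 K − (41.17)(2.461) = 364.7 K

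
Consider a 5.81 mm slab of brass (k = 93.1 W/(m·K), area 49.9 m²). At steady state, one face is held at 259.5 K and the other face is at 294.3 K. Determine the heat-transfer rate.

Q = kA·ΔT/L = 93.1 × 49.9 × |259.5 K − 294.3 K| / 0.00581 = 2.78×10^7 W

Q = 27800 kW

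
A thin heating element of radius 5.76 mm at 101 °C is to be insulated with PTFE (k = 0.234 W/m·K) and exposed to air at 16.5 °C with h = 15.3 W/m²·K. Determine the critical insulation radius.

r_cr = 1.53 cm

For a cylinder, r_cr = k_ins/h = 0.234/15.3 = 0.0153 m = 1.53 cm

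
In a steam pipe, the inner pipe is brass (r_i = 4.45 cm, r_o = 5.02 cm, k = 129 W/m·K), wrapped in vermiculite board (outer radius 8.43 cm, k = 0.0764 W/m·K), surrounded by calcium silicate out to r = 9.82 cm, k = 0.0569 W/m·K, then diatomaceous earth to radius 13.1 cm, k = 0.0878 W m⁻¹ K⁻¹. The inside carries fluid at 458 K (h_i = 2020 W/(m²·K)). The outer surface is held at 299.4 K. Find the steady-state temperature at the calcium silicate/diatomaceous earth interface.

Resistance network (inner→outer):
  R'_conv,in = 1/(2πr h) = 1/(2π·0.0445·2020) = 0.001771 m·K/W
  R'_brass = ln(0.0502/0.0445)/(2πk) = 0.1205/(2π·129) = 1.487×10^-4 m·K/W
  R'_vermiculite board = ln(0.0843/0.0502)/(2πk) = 0.5184/(2π·0.0764) = 1.080 m·K/W
  R'_calcium silicate = ln(0.0982/0.0843)/(2πk) = 0.1526/(2π·0.0569) = 0.4269 m·K/W
  R'_diatomaceous earth = ln(0.131/0.0982)/(2πk) = 0.2882/(2π·0.0878) = 0.5224 m·K/W
ΣR = 0.001771 + 1.487×10^-4 + 1.080 + 0.4269 + 0.5224 = 2.031 m·K/W
Q' = ΔT/ΣR = (458 K − 299.4 K)/2.031 = 78.09 W/m
From the inner boundary to the calcium silicate/diatomaceous earth interface, ΣR_partial = 1.509 m·K/W.
T_interface = T_in − Q'·ΣR_partial = 458 K − (78.09)(1.509) = 340.2 K

T = 340.2 K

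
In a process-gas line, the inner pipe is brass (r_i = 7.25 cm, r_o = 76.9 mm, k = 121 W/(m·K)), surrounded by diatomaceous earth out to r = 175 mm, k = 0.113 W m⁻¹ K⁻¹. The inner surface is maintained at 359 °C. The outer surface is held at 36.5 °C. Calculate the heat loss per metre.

Q' = 278 W/m

Resistance network (inner→outer):
  R'_brass = ln(0.0769/0.0725)/(2πk) = 0.05892/(2π·121) = 7.750×10^-5 m·K/W
  R'_diatomaceous earth = ln(0.175/0.0769)/(2πk) = 0.8223/(2π·0.113) = 1.158 m·K/W
ΣR = 7.750×10^-5 + 1.158 = 1.158 m·K/W
Q' = ΔT/ΣR = (359 °C − 36.5 °C)/1.158 = 278 W/m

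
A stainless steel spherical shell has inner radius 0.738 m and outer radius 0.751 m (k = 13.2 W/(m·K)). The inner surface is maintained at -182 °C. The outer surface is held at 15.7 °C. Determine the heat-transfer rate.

Q = 1.40×10^6 W

Q = 4πk·ΔT/(1/r₁ − 1/r₂) = 4π × 13.2 × 197.7 / (1/0.738 − 1/0.751) = 1.40×10^6 W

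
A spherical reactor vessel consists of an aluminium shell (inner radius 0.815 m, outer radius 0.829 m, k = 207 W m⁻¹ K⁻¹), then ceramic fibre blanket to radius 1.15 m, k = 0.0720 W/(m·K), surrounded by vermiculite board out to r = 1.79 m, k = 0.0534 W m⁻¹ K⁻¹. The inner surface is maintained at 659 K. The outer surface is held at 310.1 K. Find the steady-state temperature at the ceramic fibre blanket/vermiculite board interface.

Series thermal resistances, inner to outer:
  R_aluminium = (1/0.815 − 1/0.829)/(4πk) = 0.02072/(4π·207) = 7.966×10^-6 K/W
  R_ceramic fibre blanket = (1/0.829 − 1/1.15)/(4πk) = 0.3367/(4π·0.0720) = 0.3721 K/W
  R_vermiculite board = (1/1.15 − 1/1.79)/(4πk) = 0.3109/(4π·0.0534) = 0.4633 K/W
ΣR = 7.966×10^-6 + 0.3721 + 0.4633 = 0.8354 K/W
Q = ΔT/ΣR = (659 K − 310.1 K)/0.8354 = 417.6 W
From the inner boundary to the ceramic fibre blanket/vermiculite board interface, ΣR_partial = 0.3721 K/W.
T_interface = T_in − Q·ΣR_partial = 659 K − (417.6)(0.3721) = 504 K

T = 504 K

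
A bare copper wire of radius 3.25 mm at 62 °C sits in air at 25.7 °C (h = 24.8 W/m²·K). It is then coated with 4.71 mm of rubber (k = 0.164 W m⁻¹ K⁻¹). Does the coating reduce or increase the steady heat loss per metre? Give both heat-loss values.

Critical radius for a cylinder: r_cr = k/h = 0.00661 m = 0.661 cm.
Outer radius after coating: r₂ = 0.00325 + 0.00471 = 0.00796 m.
r₁ < r_cr < r₂: heat loss rises to a maximum at r_cr then falls. Whether the coating helps depends on whether Q(r₂) has dropped back below Q(r₁).
Bare: R = 1/(2πr₁h) = 1.975 m·K/W; Q = 36.3/1.975 = 18.4 W/m.
Coated: R = R_cond + R_conv = 1.676 m·K/W; Q = 36.3/1.676 = 21.7 W/m.

increases: 18.4 → 21.7 W/m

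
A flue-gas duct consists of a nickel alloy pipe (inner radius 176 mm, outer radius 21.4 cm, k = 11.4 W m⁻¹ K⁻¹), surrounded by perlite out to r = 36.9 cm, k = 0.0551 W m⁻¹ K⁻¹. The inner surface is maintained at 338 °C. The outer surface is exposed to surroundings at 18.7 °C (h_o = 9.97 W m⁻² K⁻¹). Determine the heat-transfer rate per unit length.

Q' = 197 W/m

Resistance network (inner→outer):
  R'_nickel alloy = ln(0.214/0.176)/(2πk) = 0.1955/(2π·11.4) = 0.002729 m·K/W
  R'_perlite = ln(0.369/0.214)/(2πk) = 0.5448/(2π·0.0551) = 1.574 m·K/W
  R'_conv,out = 1/(2πr h) = 1/(2π·0.369·9.97) = 0.04326 m·K/W
ΣR = 0.002729 + 1.574 + 0.04326 = 1.620 m·K/W
Q' = ΔT/ΣR = (338 °C − 18.7 °C)/1.620 = 197 W/m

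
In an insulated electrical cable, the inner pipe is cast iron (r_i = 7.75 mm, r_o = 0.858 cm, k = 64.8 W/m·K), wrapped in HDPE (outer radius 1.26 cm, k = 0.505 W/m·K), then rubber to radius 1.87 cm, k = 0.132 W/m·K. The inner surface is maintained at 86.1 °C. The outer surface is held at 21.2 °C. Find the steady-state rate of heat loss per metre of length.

Q' = 109 W/m

Series thermal resistances, inner to outer:
  R'_cast iron = ln(0.00858/0.00775)/(2πk) = 0.1017/(2π·64.8) = 2.499×10^-4 m·K/W
  R'_HDPE = ln(0.0126/0.00858)/(2πk) = 0.3843/(2π·0.505) = 0.1211 m·K/W
  R'_rubber = ln(0.0187/0.0126)/(2πk) = 0.3948/(2π·0.132) = 0.4761 m·K/W
ΣR = 2.499×10^-4 + 0.1211 + 0.4761 = 0.5974 m·K/W
Q' = ΔT/ΣR = (86.1 °C − 21.2 °C)/0.5974 = 109 W/m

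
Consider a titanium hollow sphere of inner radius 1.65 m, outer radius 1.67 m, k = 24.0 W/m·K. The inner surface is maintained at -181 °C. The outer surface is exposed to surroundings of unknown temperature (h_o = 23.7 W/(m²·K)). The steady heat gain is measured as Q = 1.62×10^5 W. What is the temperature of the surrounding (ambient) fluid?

Sum the resistances:
  R_titanium = (1/1.65 − 1/1.67)/(4πk) = 0.007258/(4π·24.0) = 2.407×10^-5 K/W
  R_conv,out = 1/(4πr²h) = 1/(4π·1.67²·23.7) = 0.001204 K/W
ΣR = 0.001228 K/W
ΔT = Q·ΣR = 1.62×10^5 × 0.001228 = 198.9 K
Heat flows inward, so T_out = T_in + ΔT = -181 + 198.9 = 17.9 °C

T_out = 17.9 °C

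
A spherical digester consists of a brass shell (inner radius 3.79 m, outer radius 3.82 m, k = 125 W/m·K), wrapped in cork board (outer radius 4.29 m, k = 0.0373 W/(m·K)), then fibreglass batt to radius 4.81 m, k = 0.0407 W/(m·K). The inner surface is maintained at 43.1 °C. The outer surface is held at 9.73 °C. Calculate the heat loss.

Treat each layer as a resistance in series:
  R_brass = (1/3.79 − 1/3.82)/(4πk) = 0.002072/(4π·125) = 1.319×10^-6 K/W
  R_cork board = (1/3.82 − 1/4.29)/(4πk) = 0.02868/(4π·0.0373) = 0.06119 K/W
  R_fibreglass batt = (1/4.29 − 1/4.81)/(4πk) = 0.02520/(4π·0.0407) = 0.04927 K/W
ΣR = 1.319×10^-6 + 0.06119 + 0.04927 = 0.1105 K/W
Q = ΔT/ΣR = (43.1 °C − 9.73 °C)/0.1105 = 302 W

Q = 302 W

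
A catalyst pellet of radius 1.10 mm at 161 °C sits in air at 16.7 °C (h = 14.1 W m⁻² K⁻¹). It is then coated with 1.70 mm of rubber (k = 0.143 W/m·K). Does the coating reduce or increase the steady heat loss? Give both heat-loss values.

Critical radius for a sphere: r_cr = 2k/h = 0.0203 m = 2.03 cm.
Outer radius after coating: r₂ = 0.00110 + 0.00170 = 0.00280 m.
Since r₁ < r_cr and r₂ ≤ r_cr, the coating moves toward the maximum at r_cr — heat loss rises.
Bare: R = 1/(4πr₁²h) = 4664 K/W; Q = 144.3/4664 = 0.0309 W.
Coated: R = R_cond + R_conv = 1027 K/W; Q = 144.3/1027 = 0.141 W.

increases: 0.0309 → 0.141 W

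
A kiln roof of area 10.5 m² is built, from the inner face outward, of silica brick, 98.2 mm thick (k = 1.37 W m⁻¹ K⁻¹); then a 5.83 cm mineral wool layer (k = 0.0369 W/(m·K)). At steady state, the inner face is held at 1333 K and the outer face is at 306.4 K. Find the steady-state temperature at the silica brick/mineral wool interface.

T = 1288 K

Resistance network (inner→outer):
  R_silica brick = L/(kA) = 0.0982/(1.37·10.5) = 0.006827 K/W
  R_mineral wool = L/(kA) = 0.0583/(0.0369·10.5) = 0.1505 K/W
ΣR = 0.006827 + 0.1505 = 0.1573 K/W
Q = ΔT/ΣR = (1333 K − 306.4 K)/0.1573 = 6526 W
From the inner boundary to the silica brick/mineral wool interface, ΣR_partial = 0.006827 K/W.
T_interface = T_in − Q·ΣR_partial = 1333 K − (6526)(0.006827) = 1288 K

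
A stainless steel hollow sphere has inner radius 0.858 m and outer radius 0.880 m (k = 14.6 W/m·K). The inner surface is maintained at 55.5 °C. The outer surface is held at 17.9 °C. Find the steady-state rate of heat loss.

Q = 237 kW

Q = 4πk·ΔT/(1/r₁ − 1/r₂) = 4π × 14.6 × 37.6 / (1/0.858 − 1/0.880) = 2.37×10^5 W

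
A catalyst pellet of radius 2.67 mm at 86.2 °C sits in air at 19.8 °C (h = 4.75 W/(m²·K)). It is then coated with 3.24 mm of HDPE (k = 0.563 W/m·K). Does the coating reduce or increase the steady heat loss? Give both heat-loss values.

Critical radius for a sphere: r_cr = 2k/h = 0.237 m = 23.7 cm.
Outer radius after coating: r₂ = 0.00267 + 0.00324 = 0.00591 m.
Since r₁ < r_cr and r₂ ≤ r_cr, the coating moves toward the maximum at r_cr — heat loss rises.
Bare: R = 1/(4πr₁²h) = 2350 K/W; Q = 66.4/2350 = 0.0283 W.
Coated: R = R_cond + R_conv = 508.7 K/W; Q = 66.4/508.7 = 0.131 W.

increases: 0.0283 → 0.131 W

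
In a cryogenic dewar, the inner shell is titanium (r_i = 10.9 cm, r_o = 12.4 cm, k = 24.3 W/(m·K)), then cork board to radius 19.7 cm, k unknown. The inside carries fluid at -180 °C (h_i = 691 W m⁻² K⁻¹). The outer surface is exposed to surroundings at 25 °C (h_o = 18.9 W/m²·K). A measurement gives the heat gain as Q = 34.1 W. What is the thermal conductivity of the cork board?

ΣR = ΔT/Q = |-180 − 25|/34.1 = 6.012 K/W
Known resistances:
  R_conv,in = 1/(4πr²h) = 1/(4π·0.109²·691) = 0.009693 K/W
  R_titanium = (1/0.109 − 1/0.124)/(4πk) = 1.110/(4π·24.3) = 0.003634 K/W
  R_conv,out = 1/(4πr²h) = 1/(4π·0.197²·18.9) = 0.1085 K/W
R_cork board = ΣR − ΣR_known = 6.012 − 0.1218 = 5.890 K/W
(1/r₁−1/r₂)/(4πk) = 5.890 ⇒ k = 2.988/(4π·5.890) = 0.0404 W/m·K

k = 0.0404 W/m·K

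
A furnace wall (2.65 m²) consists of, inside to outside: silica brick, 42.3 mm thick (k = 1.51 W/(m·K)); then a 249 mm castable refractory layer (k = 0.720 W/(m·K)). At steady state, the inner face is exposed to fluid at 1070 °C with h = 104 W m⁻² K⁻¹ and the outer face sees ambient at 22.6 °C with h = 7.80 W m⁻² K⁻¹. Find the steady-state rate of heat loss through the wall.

Series thermal resistances, inner to outer:
  R_conv,in = 1/(hA) = 1/(104·2.65) = 0.003628 K/W
  R_silica brick = L/(kA) = 0.0423/(1.51·2.65) = 0.01057 K/W
  R_castable refractory = L/(kA) = 0.249/(0.720·2.65) = 0.1305 K/W
  R_conv,out = 1/(hA) = 1/(7.80·2.65) = 0.04838 K/W
ΣR = 0.003628 + 0.01057 + 0.1305 + 0.04838 = 0.1931 K/W
Q = ΔT/ΣR = (1070 °C − 22.6 °C)/0.1931 = 5420 W

Q = 5420 W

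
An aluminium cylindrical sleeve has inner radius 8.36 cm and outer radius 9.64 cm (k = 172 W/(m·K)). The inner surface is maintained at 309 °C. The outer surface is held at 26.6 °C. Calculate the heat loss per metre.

Q' = 2140 kW/m

Q' = 2πk·ΔT/ln(r₂/r₁) = 2π × 172 × 282.4 / ln(0.0964/0.0836) = 2.14×10^6 W/m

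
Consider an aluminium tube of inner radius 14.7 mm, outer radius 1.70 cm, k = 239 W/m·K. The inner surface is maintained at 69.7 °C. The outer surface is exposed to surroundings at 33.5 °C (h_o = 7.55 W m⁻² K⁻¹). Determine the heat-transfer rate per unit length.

Series thermal resistances, inner to outer:
  R'_aluminium = ln(0.0170/0.0147)/(2πk) = 0.1454/(2π·239) = 9.680×10^-5 m·K/W
  R'_conv,out = 1/(2πr h) = 1/(2π·0.0170·7.55) = 1.240 m·K/W
ΣR = 9.680×10^-5 + 1.240 = 1.240 m·K/W
Q' = ΔT/ΣR = (69.7 °C − 33.5 °C)/1.240 = 29.2 W/m

Q' = 29.2 W/m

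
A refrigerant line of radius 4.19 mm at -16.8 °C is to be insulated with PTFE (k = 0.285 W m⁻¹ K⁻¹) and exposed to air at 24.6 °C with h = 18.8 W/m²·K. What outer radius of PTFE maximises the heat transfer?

For a cylinder, r_cr = k_ins/h = 0.285/18.8 = 0.0152 m = 1.52 cm

r_cr = 1.52 cm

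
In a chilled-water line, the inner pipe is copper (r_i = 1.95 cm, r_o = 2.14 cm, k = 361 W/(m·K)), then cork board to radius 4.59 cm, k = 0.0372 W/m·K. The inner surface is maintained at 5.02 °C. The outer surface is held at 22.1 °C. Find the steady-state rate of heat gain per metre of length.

Resistance network (inner→outer):
  R'_copper = ln(0.0214/0.0195)/(2πk) = 0.09298/(2π·361) = 4.099×10^-5 m·K/W
  R'_cork board = ln(0.0459/0.0214)/(2πk) = 0.7631/(2π·0.0372) = 3.265 m·K/W
ΣR = 4.099×10^-5 + 3.265 = 3.265 m·K/W
Q' = ΔT/ΣR = (5.02 °C − 22.1 °C)/3.265 = -5.23 W/m
(Negative Q' ⇒ heat flows inward; heat gain = 5.23 W/m.)

Q' = 5.23 W/m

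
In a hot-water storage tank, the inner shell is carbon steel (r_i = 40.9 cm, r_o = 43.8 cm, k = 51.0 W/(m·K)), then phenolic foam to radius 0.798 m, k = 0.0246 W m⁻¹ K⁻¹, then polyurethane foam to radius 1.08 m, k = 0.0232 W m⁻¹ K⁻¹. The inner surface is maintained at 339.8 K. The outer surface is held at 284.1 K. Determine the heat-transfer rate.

Resistance network (inner→outer):
  R_carbon steel = (1/0.409 − 1/0.438)/(4πk) = 0.1619/(4π·51.0) = 2.526×10^-4 K/W
  R_phenolic foam = (1/0.438 − 1/0.798)/(4πk) = 1.030/(4π·0.0246) = 3.332 K/W
  R_polyurethane foam = (1/0.798 − 1/1.08)/(4πk) = 0.3272/(4π·0.0232) = 1.122 K/W
ΣR = 2.526×10^-4 + 3.332 + 1.122 = 4.454 K/W
Q = ΔT/ΣR = (339.8 K − 284.1 K)/4.454 = 12.5 W

Q = 12.5 W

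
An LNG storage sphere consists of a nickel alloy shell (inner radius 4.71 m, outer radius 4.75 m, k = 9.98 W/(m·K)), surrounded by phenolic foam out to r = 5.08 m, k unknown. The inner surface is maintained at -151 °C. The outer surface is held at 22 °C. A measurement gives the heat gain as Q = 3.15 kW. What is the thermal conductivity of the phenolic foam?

ΣR = ΔT/Q = |-151 − 22|/3150 = 0.05492 K/W
Known resistances:
  R_nickel alloy = (1/4.71 − 1/4.75)/(4πk) = 0.001788/(4π·9.98) = 1.426×10^-5 K/W
R_phenolic foam = ΣR − ΣR_known = 0.05492 − 1.426×10^-5 = 0.05491 K/W
(1/r₁−1/r₂)/(4πk) = 0.05491 ⇒ k = 0.01368/(4π·0.05491) = 0.0198 W/m·K

k = 0.0198 W/m·K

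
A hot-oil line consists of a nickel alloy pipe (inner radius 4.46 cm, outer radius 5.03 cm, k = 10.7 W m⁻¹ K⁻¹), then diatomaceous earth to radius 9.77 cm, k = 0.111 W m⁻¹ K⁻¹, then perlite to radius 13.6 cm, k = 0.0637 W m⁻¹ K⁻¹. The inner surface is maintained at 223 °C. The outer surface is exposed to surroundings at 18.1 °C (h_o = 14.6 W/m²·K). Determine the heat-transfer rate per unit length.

Q' = 110 W/m

Resistance network (inner→outer):
  R'_nickel alloy = ln(0.0503/0.0446)/(2πk) = 0.1203/(2π·10.7) = 0.001789 m·K/W
  R'_diatomaceous earth = ln(0.0977/0.0503)/(2πk) = 0.6639/(2π·0.111) = 0.9519 m·K/W
  R'_perlite = ln(0.136/0.0977)/(2πk) = 0.3308/(2π·0.0637) = 0.8264 m·K/W
  R'_conv,out = 1/(2πr h) = 1/(2π·0.136·14.6) = 0.08015 m·K/W
ΣR = 0.001789 + 0.9519 + 0.8264 + 0.08015 = 1.860 m·K/W
Q' = ΔT/ΣR = (223 °C − 18.1 °C)/1.860 = 110 W/m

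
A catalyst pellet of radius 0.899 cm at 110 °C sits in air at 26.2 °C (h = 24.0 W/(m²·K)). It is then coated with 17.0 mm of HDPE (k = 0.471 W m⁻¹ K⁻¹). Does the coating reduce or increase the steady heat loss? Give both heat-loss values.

increases: 2.04 → 4.87 W

Critical radius for a sphere: r_cr = 2k/h = 0.0393 m = 3.92 cm.
Outer radius after coating: r₂ = 0.00899 + 0.0170 = 0.02599 m.
Since r₁ < r_cr and r₂ ≤ r_cr, the coating moves toward the maximum at r_cr — heat loss rises.
Bare: R = 1/(4πr₁²h) = 41.03 K/W; Q = 83.8/41.03 = 2.04 W.
Coated: R = R_cond + R_conv = 17.20 K/W; Q = 83.8/17.20 = 4.87 W.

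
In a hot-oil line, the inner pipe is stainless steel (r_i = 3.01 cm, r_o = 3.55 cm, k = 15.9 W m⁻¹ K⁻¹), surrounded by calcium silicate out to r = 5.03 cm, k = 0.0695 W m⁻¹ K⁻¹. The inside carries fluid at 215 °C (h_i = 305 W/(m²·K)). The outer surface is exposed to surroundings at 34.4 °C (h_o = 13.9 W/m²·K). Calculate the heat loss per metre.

Q' = 173 W/m

Resistance network (inner→outer):
  R'_conv,in = 1/(2πr h) = 1/(2π·0.0301·305) = 0.01734 m·K/W
  R'_stainless steel = ln(0.0355/0.0301)/(2πk) = 0.1650/(2π·15.9) = 0.001652 m·K/W
  R'_calcium silicate = ln(0.0503/0.0355)/(2πk) = 0.3485/(2π·0.0695) = 0.7980 m·K/W
  R'_conv,out = 1/(2πr h) = 1/(2π·0.0503·13.9) = 0.2276 m·K/W
ΣR = 0.01734 + 0.001652 + 0.7980 + 0.2276 = 1.045 m·K/W
Q' = ΔT/ΣR = (215 °C − 34.4 °C)/1.045 = 173 W/m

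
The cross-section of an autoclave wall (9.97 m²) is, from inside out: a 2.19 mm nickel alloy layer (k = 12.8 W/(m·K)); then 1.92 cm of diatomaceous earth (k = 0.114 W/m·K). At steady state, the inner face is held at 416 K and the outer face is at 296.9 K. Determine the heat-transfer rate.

Treat each layer as a resistance in series:
  R_nickel alloy = L/(kA) = 0.00219/(12.8·9.97) = 1.716×10^-5 K/W
  R_diatomaceous earth = L/(kA) = 0.0192/(0.114·9.97) = 0.01689 K/W
ΣR = 1.716×10^-5 + 0.01689 = 0.01691 K/W
Q = ΔT/ΣR = (416 K − 296.9 K)/0.01691 = 7040 W

Q = 7.04 kW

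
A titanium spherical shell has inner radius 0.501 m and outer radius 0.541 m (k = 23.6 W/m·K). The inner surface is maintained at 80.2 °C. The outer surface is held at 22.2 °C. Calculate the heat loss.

Q = 1.17×10^5 W

Q = 4πk·ΔT/(1/r₁ − 1/r₂) = 4π × 23.6 × 58 / (1/0.501 − 1/0.541) = 1.17×10^5 W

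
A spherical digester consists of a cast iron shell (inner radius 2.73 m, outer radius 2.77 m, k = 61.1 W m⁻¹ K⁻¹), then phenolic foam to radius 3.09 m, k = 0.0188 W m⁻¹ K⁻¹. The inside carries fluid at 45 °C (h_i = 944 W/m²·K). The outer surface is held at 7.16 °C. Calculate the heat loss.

Resistance network (inner→outer):
  R_conv,in = 1/(4πr²h) = 1/(4π·2.73²·944) = 1.131×10^-5 K/W
  R_cast iron = (1/2.73 − 1/2.77)/(4πk) = 0.005290/(4π·61.1) = 6.889×10^-6 K/W
  R_phenolic foam = (1/2.77 − 1/3.09)/(4πk) = 0.03739/(4π·0.0188) = 0.1583 K/W
ΣR = 1.131×10^-5 + 6.889×10^-6 + 0.1583 = 0.1583 K/W
Q = ΔT/ΣR = (45 °C − 7.16 °C)/0.1583 = 239 W

Q = 239 W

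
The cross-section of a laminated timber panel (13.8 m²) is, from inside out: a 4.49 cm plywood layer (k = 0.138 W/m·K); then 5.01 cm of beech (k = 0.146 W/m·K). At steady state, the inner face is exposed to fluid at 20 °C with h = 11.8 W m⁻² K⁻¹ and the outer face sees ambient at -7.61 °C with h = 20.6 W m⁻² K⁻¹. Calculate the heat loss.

Q = 475 W

Resistance network (inner→outer):
  R_conv,in = 1/(hA) = 1/(11.8·13.8) = 0.006141 K/W
  R_plywood = L/(kA) = 0.0449/(0.138·13.8) = 0.02358 K/W
  R_beech = L/(kA) = 0.0501/(0.146·13.8) = 0.02487 K/W
  R_conv,out = 1/(hA) = 1/(20.6·13.8) = 0.003518 K/W
ΣR = 0.006141 + 0.02358 + 0.02487 + 0.003518 = 0.05811 K/W
Q = ΔT/ΣR = (20 °C − -7.61 °C)/0.05811 = 475 W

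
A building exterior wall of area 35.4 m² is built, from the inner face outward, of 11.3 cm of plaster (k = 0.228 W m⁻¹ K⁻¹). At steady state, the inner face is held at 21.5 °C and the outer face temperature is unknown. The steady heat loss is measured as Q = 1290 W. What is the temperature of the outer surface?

T_out = 3.44 °C

Sum the resistances:
  R_plaster = L/(kA) = 0.113/(0.228·35.4) = 0.01400 K/W
ΣR = 0.01400 K/W
ΔT = Q·ΣR = 1290 × 0.01400 = 18.06 K
Heat flows outward, so T_out = T_in − ΔT = 21.5 − 18.06 = 3.44 °C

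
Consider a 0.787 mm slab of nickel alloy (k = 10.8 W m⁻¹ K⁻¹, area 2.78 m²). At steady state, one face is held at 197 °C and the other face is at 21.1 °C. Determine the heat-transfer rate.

Q = kA·ΔT/L = 10.8 × 2.78 × |197 °C − 21.1 °C| / 7.87×10^-4 = 6.71×10^6 W

Q = 6.71×10^6 W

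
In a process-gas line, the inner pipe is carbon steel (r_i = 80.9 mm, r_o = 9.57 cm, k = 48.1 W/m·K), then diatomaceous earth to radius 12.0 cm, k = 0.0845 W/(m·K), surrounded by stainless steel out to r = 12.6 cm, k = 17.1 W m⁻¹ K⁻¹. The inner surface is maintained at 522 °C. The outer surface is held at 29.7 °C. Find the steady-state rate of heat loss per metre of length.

Series thermal resistances, inner to outer:
  R'_carbon steel = ln(0.0957/0.0809)/(2πk) = 0.1680/(2π·48.1) = 5.559×10^-4 m·K/W
  R'_diatomaceous earth = ln(0.120/0.0957)/(2πk) = 0.2263/(2π·0.0845) = 0.4262 m·K/W
  R'_stainless steel = ln(0.126/0.120)/(2πk) = 0.04879/(2π·17.1) = 4.541×10^-4 m·K/W
ΣR = 5.559×10^-4 + 0.4262 + 4.541×10^-4 = 0.4272 m·K/W
Q' = ΔT/ΣR = (522 °C − 29.7 °C)/0.4272 = 1150 W/m

Q' = 1150 W/m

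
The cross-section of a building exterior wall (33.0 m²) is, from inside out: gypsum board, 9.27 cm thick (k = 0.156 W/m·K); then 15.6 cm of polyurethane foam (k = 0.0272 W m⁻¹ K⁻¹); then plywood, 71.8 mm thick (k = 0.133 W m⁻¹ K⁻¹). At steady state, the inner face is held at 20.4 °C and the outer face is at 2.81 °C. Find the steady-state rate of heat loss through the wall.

Series thermal resistances, inner to outer:
  R_gypsum board = L/(kA) = 0.0927/(0.156·33.0) = 0.01801 K/W
  R_polyurethane foam = L/(kA) = 0.156/(0.0272·33.0) = 0.1738 K/W
  R_plywood = L/(kA) = 0.0718/(0.133·33.0) = 0.01636 K/W
ΣR = 0.01801 + 0.1738 + 0.01636 = 0.2082 K/W
Q = ΔT/ΣR = (20.4 °C − 2.81 °C)/0.2082 = 84.5 W

Q = 84.5 W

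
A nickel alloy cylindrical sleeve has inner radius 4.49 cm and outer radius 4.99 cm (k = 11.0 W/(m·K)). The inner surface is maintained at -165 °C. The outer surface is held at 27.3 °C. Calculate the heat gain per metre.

Q' = 126 kW/m

Q' = 2πk·ΔT/ln(r₂/r₁) = 2π × 11.0 × 192.3 / ln(0.0499/0.0449) = 1.26×10^5 W/m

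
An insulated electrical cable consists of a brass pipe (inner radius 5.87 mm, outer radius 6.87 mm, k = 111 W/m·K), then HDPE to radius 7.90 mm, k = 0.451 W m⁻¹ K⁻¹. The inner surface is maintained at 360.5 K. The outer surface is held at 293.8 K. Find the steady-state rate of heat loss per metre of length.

Q' = 1350 W/m

Treat each layer as a resistance in series:
  R'_brass = ln(0.00687/0.00587)/(2πk) = 0.1573/(2π·111) = 2.256×10^-4 m·K/W
  R'_HDPE = ln(0.00790/0.00687)/(2πk) = 0.1397/(2π·0.451) = 0.04930 m·K/W
ΣR = 2.256×10^-4 + 0.04930 = 0.04953 m·K/W
Q' = ΔT/ΣR = (360.5 K − 293.8 K)/0.04953 = 1350 W/m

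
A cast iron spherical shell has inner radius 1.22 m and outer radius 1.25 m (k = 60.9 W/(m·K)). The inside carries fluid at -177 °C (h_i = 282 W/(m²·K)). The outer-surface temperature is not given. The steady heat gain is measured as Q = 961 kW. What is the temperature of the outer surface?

T_out = 29.9 °C

Series resistances:
  R_conv,in = 1/(4πr²h) = 1/(4π·1.22²·282) = 1.896×10^-4 K/W
  R_cast iron = (1/1.22 − 1/1.25)/(4πk) = 0.01967/(4π·60.9) = 2.571×10^-5 K/W
ΣR = 2.153×10^-4 K/W
ΔT = Q·ΣR = 9.61×10^5 × 2.153×10^-4 = 206.9 K
Heat flows inward, so T_out = T_in + ΔT = -177 + 206.9 = 29.9 °C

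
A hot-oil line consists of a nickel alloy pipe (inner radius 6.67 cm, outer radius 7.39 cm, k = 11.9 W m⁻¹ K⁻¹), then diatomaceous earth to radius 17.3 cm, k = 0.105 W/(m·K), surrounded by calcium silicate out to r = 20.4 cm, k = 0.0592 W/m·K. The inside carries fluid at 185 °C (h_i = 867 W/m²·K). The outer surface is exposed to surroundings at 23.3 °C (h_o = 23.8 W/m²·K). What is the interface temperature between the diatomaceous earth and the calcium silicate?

T = 66.8 °C

Resistance network (inner→outer):
  R'_conv,in = 1/(2πr h) = 1/(2π·0.0667·867) = 0.002752 m·K/W
  R'_nickel alloy = ln(0.0739/0.0667)/(2πk) = 0.1025/(2π·11.9) = 0.001371 m·K/W
  R'_diatomaceous earth = ln(0.173/0.0739)/(2πk) = 0.8506/(2π·0.105) = 1.289 m·K/W
  R'_calcium silicate = ln(0.204/0.173)/(2πk) = 0.1648/(2π·0.0592) = 0.4431 m·K/W
  R'_conv,out = 1/(2πr h) = 1/(2π·0.204·23.8) = 0.03278 m·K/W
ΣR = 0.002752 + 0.001371 + 1.289 + 0.4431 + 0.03278 = 1.769 m·K/W
Q' = ΔT/ΣR = (185 °C − 23.3 °C)/1.769 = 91.41 W/m
From the inner boundary to the diatomaceous earth/calcium silicate interface, ΣR_partial = 1.293 m·K/W.
T_interface = T_in − Q'·ΣR_partial = 185 °C − (91.41)(1.293) = 66.8 °C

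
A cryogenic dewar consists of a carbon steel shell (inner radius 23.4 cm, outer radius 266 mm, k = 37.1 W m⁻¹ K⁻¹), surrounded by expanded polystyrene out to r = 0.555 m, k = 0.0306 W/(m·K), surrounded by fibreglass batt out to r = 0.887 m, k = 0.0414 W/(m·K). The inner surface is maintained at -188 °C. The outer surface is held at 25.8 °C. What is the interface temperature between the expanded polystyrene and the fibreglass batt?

T = -17.6 °C

Treat each layer as a resistance in series:
  R_carbon steel = (1/0.234 − 1/0.266)/(4πk) = 0.5141/(4π·37.1) = 0.001103 K/W
  R_expanded polystyrene = (1/0.266 − 1/0.555)/(4πk) = 1.958/(4π·0.0306) = 5.091 K/W
  R_fibreglass batt = (1/0.555 − 1/0.887)/(4πk) = 0.6744/(4π·0.0414) = 1.296 K/W
ΣR = 0.001103 + 5.091 + 1.296 = 6.388 K/W
Q = ΔT/ΣR = (-188 °C − 25.8 °C)/6.388 = -33.47 W
From the inner boundary to the expanded polystyrene/fibreglass batt interface, ΣR_partial = 5.092 K/W.
T_interface = T_in − Q·ΣR_partial = -188 °C − (-33.47)(5.092) = -17.6 °C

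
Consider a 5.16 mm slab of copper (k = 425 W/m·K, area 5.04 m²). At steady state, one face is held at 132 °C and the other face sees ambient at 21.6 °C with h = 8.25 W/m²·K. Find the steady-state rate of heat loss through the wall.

Q = 4.59 kW

Resistance network (inner→outer):
  R_copper = L/(kA) = 0.00516/(425·5.04) = 2.409×10^-6 K/W
  R_conv,out = 1/(hA) = 1/(8.25·5.04) = 0.02405 K/W
ΣR = 2.409×10^-6 + 0.02405 = 0.02405 K/W
Q = ΔT/ΣR = (132 °C − 21.6 °C)/0.02405 = 4590 W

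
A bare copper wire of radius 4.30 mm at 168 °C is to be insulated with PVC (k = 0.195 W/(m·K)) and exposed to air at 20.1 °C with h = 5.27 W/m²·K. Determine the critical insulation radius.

r_cr = 3.70 cm

For a cylinder, r_cr = k_ins/h = 0.195/5.27 = 0.0370 m = 3.70 cm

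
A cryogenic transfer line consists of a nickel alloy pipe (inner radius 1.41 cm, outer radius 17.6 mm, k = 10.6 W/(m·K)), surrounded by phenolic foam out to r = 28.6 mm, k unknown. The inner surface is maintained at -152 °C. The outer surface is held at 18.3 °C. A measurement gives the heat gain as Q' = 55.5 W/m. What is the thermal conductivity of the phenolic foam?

ΣR = ΔT/Q' = |-152 − 18.3|/55.5 = 3.068 m·K/W
Known resistances:
  R'_nickel alloy = ln(0.0176/0.0141)/(2πk) = 0.2217/(2π·10.6) = 0.003329 m·K/W
R_phenolic foam = ΣR − ΣR_known = 3.068 − 0.003329 = 3.065 m·K/W
ln(r₂/r₁)/(2πk) = 3.065 ⇒ k = 0.4855/(2π·3.065) = 0.0252 W/m·K

k = 0.0252 W/m·K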